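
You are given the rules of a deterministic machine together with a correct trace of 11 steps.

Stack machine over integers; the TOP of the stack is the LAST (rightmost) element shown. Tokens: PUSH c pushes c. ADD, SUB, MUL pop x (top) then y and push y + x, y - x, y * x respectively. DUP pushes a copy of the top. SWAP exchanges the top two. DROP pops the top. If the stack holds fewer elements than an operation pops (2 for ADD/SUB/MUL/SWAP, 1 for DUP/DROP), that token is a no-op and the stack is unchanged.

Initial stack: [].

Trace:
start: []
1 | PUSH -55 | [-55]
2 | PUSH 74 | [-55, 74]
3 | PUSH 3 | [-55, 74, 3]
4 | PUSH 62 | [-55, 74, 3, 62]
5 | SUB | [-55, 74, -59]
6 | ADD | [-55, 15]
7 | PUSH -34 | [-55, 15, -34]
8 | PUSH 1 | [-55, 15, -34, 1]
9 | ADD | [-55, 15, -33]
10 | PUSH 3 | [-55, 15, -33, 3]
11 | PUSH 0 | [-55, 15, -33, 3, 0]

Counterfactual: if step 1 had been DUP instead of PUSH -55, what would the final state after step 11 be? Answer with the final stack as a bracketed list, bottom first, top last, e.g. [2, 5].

[15, -33, 3, 0]

(re-executing from step 1 with the substitution; state before step 1: [])
1 | DUP | []
2 | PUSH 74 | [74]
3 | PUSH 3 | [74, 3]
4 | PUSH 62 | [74, 3, 62]
5 | SUB | [74, -59]
6 | ADD | [15]
7 | PUSH -34 | [15, -34]
8 | PUSH 1 | [15, -34, 1]
9 | ADD | [15, -33]
10 | PUSH 3 | [15, -33, 3]
11 | PUSH 0 | [15, -33, 3, 0]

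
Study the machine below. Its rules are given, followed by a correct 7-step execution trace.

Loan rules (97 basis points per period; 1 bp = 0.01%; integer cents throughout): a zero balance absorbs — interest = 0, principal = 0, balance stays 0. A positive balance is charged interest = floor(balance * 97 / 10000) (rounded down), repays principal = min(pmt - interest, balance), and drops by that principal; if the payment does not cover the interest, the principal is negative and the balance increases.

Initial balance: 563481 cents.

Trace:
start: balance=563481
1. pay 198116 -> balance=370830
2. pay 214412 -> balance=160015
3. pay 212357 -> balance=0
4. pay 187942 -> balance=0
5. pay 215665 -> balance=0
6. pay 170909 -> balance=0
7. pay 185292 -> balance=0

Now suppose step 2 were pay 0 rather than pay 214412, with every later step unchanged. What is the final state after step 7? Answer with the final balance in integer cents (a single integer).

(re-executing from step 2 with the substitution; state before step 2: balance=370830)
2. pay 0 -> balance=374427
3. pay 212357 -> balance=165701
4. pay 187942 -> balance=0
5. pay 215665 -> balance=0
6. pay 170909 -> balance=0
7. pay 185292 -> balance=0

0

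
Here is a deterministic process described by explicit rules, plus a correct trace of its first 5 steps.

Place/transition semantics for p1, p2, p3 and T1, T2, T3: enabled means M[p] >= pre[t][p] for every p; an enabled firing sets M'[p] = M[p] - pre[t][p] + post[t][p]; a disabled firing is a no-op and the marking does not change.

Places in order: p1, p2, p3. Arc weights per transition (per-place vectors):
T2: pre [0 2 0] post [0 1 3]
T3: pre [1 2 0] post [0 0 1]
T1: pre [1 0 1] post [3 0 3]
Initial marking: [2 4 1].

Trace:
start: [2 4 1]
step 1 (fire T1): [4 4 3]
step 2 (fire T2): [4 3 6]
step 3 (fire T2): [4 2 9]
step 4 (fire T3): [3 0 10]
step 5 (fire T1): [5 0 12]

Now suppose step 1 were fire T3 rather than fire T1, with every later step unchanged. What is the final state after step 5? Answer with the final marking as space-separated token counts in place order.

(re-executing from step 1 with the substitution; state before step 1: [2 4 1])
step 1 (fire T3): [1 2 2]
step 2 (fire T2): [1 1 5]
step 3 (fire T2): [1 1 5]
step 4 (fire T3): [1 1 5]
step 5 (fire T1): [3 1 7]

3 1 7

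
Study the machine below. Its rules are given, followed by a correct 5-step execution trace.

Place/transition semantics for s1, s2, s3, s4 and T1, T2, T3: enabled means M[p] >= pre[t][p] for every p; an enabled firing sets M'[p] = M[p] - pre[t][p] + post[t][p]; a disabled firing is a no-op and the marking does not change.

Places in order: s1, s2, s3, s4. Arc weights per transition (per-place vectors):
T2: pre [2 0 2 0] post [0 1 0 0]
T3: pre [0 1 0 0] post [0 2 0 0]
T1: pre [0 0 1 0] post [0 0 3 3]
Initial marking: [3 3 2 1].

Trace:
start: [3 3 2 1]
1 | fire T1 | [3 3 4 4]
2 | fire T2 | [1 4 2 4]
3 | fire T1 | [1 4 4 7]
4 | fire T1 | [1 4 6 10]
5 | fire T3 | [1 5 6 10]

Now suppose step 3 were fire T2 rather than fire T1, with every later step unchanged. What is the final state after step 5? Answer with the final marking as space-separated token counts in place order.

1 5 4 7

(re-executing from step 3 with the substitution; state before step 3: [1 4 2 4])
3 | fire T2 | [1 4 2 4]
4 | fire T1 | [1 4 4 7]
5 | fire T3 | [1 5 4 7]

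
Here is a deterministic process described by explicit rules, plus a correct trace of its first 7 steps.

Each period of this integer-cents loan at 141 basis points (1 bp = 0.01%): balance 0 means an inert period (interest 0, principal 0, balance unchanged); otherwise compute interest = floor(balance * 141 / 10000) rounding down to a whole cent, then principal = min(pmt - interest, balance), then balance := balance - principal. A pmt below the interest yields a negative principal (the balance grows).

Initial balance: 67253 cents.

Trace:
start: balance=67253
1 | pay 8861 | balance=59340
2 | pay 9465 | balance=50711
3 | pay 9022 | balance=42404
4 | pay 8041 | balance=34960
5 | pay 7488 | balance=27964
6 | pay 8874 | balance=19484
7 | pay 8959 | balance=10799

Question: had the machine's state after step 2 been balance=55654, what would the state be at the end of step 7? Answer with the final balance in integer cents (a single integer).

16100

state after step 2 := balance=55654
3 | pay 9022 | balance=47416
4 | pay 8041 | balance=40043
5 | pay 7488 | balance=33119
6 | pay 8874 | balance=24711
7 | pay 8959 | balance=16100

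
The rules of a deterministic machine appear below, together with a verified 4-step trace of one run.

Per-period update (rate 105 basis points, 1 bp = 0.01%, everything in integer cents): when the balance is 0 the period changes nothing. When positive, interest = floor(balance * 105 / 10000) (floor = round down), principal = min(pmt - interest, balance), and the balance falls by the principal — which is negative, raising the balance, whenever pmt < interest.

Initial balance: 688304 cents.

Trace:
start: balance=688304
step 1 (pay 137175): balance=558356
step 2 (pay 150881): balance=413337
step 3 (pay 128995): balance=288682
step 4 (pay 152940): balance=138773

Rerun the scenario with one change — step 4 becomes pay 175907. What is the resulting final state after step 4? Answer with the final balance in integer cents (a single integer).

(re-executing from step 4 with the substitution; state before step 4: balance=288682)
step 4 (pay 175907): balance=115806

115806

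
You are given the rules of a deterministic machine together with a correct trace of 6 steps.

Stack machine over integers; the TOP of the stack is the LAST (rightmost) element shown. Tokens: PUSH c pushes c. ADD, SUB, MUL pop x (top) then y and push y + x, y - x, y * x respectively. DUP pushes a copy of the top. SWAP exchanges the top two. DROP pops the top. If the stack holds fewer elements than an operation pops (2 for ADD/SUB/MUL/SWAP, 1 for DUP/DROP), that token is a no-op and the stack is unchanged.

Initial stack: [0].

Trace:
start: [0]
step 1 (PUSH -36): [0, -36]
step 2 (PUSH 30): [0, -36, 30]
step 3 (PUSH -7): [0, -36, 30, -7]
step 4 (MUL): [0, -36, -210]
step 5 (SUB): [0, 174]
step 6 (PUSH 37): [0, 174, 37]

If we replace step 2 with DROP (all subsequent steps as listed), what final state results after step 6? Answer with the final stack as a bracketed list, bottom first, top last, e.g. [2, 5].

(re-executing from step 2 with the substitution; state before step 2: [0, -36])
step 2 (DROP): [0]
step 3 (PUSH -7): [0, -7]
step 4 (MUL): [0]
step 5 (SUB): [0]
step 6 (PUSH 37): [0, 37]

[0, 37]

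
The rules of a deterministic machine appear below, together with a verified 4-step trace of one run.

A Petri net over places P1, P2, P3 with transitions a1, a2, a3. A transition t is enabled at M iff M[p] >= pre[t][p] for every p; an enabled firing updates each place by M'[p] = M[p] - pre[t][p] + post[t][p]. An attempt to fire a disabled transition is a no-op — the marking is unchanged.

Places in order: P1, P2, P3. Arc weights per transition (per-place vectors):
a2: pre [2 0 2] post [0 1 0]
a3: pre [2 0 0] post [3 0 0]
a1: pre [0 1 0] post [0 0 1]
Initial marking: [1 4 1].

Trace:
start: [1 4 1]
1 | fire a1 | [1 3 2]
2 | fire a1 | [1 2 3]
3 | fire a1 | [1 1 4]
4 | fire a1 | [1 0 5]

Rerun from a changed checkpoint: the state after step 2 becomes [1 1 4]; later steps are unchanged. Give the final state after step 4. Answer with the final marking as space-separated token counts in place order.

1 0 5

state after step 2 := [1 1 4]
3 | fire a1 | [1 0 5]
4 | fire a1 | [1 0 5]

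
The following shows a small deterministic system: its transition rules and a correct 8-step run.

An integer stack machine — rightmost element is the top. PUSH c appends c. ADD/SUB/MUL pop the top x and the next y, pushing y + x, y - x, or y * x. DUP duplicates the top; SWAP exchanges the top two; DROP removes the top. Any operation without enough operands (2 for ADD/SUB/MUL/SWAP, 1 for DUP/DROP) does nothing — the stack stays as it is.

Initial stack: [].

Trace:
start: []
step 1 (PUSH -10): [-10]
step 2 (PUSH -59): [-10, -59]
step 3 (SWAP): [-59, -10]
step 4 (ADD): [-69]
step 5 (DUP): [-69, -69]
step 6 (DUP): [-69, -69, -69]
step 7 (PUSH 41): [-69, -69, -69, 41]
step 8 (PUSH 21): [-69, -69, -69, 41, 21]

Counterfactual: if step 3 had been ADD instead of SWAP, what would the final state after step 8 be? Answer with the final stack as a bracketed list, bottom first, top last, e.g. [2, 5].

[-69, -69, -69, 41, 21]

(re-executing from step 3 with the substitution; state before step 3: [-10, -59])
step 3 (ADD): [-69]
step 4 (ADD): [-69]
step 5 (DUP): [-69, -69]
step 6 (DUP): [-69, -69, -69]
step 7 (PUSH 41): [-69, -69, -69, 41]
step 8 (PUSH 21): [-69, -69, -69, 41, 21]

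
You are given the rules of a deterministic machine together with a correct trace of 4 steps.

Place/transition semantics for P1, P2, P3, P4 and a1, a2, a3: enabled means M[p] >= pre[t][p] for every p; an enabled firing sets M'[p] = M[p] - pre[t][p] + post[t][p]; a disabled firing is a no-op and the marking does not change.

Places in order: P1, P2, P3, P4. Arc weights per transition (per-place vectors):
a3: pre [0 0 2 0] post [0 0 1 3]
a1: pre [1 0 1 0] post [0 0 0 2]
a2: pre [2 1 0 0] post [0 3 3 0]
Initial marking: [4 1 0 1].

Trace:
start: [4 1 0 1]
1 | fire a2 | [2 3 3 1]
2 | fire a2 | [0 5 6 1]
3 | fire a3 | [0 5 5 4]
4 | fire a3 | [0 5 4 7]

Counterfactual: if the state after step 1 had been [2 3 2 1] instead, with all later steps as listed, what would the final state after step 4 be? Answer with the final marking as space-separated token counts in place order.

0 5 3 7

state after step 1 := [2 3 2 1]
2 | fire a2 | [0 5 5 1]
3 | fire a3 | [0 5 4 4]
4 | fire a3 | [0 5 3 7]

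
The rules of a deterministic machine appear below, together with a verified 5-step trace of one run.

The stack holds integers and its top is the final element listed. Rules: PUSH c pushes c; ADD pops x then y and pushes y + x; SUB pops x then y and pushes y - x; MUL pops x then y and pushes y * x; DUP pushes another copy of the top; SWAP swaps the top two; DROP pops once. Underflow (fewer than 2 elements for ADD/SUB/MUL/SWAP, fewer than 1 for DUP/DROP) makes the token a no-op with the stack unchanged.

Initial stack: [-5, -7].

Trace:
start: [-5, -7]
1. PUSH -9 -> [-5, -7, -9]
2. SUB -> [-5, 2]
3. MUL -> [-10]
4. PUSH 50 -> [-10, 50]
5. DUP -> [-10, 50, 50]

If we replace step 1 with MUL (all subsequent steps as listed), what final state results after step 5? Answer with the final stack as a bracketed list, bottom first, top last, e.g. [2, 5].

(re-executing from step 1 with the substitution; state before step 1: [-5, -7])
1. MUL -> [35]
2. SUB -> [35]
3. MUL -> [35]
4. PUSH 50 -> [35, 50]
5. DUP -> [35, 50, 50]

[35, 50, 50]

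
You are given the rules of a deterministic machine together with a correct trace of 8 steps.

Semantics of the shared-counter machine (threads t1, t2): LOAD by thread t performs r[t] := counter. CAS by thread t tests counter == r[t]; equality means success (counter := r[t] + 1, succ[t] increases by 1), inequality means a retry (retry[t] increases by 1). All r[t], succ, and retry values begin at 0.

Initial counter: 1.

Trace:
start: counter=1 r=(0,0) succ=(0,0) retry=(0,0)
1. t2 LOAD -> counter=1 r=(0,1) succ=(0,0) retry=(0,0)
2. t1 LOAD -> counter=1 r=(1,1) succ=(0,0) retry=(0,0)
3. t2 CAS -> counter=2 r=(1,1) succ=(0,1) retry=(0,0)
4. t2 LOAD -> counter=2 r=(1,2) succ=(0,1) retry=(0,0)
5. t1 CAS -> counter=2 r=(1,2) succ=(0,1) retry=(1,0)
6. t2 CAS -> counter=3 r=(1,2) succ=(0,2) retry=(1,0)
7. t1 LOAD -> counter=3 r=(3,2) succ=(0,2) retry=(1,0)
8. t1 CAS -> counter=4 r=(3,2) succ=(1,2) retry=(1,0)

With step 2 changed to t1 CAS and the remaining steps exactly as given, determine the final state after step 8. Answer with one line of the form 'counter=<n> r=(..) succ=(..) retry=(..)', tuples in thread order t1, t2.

(re-executing from step 2 with the substitution; state before step 2: counter=1 r=(0,1) succ=(0,0) retry=(0,0))
2. t1 CAS -> counter=1 r=(0,1) succ=(0,0) retry=(1,0)
3. t2 CAS -> counter=2 r=(0,1) succ=(0,1) retry=(1,0)
4. t2 LOAD -> counter=2 r=(0,2) succ=(0,1) retry=(1,0)
5. t1 CAS -> counter=2 r=(0,2) succ=(0,1) retry=(2,0)
6. t2 CAS -> counter=3 r=(0,2) succ=(0,2) retry=(2,0)
7. t1 LOAD -> counter=3 r=(3,2) succ=(0,2) retry=(2,0)
8. t1 CAS -> counter=4 r=(3,2) succ=(1,2) retry=(2,0)

counter=4 r=(3,2) succ=(1,2) retry=(2,0)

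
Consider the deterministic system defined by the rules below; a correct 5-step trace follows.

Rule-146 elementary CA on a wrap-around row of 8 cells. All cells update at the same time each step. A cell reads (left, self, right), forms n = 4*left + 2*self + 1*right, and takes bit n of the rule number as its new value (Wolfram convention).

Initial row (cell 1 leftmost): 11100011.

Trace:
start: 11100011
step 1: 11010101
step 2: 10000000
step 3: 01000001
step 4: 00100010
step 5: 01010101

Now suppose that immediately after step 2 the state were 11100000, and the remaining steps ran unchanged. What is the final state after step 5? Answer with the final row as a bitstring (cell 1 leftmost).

00010001

state after step 2 := 11100000
step 3: 01010001
step 4: 00001010
step 5: 00010001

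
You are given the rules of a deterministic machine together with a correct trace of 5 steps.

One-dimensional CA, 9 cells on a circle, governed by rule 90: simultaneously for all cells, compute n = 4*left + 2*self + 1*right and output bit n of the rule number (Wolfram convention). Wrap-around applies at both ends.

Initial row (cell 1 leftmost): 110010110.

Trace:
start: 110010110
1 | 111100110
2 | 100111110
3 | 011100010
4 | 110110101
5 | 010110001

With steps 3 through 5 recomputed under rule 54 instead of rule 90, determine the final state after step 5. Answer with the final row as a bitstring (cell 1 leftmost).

001110111

(re-executing steps 3..5 under rule 54; state before step 3: 100111110)
3 | 111000001
4 | 000100010
5 | 001110111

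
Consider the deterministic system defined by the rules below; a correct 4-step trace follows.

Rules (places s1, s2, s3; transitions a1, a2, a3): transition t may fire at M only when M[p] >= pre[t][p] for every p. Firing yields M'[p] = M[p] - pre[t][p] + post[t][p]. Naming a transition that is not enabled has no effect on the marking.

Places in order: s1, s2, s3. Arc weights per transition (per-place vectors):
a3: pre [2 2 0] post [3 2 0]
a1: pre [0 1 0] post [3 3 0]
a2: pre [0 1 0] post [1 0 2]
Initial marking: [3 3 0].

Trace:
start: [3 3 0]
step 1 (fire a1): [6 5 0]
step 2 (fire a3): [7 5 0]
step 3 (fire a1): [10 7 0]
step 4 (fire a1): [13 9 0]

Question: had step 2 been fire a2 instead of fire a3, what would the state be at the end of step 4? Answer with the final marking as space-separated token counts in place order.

13 8 2

(re-executing from step 2 with the substitution; state before step 2: [6 5 0])
step 2 (fire a2): [7 4 2]
step 3 (fire a1): [10 6 2]
step 4 (fire a1): [13 8 2]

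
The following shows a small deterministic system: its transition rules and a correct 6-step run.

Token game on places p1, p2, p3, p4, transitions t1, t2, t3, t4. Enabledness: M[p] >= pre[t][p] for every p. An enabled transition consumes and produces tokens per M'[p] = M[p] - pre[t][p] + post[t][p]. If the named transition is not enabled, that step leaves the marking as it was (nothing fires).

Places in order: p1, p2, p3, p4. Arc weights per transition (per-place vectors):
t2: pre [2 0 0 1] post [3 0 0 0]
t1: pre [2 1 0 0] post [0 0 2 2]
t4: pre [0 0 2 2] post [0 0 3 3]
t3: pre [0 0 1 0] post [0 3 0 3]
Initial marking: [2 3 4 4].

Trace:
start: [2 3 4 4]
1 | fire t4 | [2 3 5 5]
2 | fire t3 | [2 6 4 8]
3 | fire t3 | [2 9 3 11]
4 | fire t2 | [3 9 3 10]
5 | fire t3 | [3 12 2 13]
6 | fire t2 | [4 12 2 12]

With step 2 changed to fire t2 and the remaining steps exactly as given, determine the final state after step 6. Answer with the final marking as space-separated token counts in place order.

(re-executing from step 2 with the substitution; state before step 2: [2 3 5 5])
2 | fire t2 | [3 3 5 4]
3 | fire t3 | [3 6 4 7]
4 | fire t2 | [4 6 4 6]
5 | fire t3 | [4 9 3 9]
6 | fire t2 | [5 9 3 8]

5 9 3 8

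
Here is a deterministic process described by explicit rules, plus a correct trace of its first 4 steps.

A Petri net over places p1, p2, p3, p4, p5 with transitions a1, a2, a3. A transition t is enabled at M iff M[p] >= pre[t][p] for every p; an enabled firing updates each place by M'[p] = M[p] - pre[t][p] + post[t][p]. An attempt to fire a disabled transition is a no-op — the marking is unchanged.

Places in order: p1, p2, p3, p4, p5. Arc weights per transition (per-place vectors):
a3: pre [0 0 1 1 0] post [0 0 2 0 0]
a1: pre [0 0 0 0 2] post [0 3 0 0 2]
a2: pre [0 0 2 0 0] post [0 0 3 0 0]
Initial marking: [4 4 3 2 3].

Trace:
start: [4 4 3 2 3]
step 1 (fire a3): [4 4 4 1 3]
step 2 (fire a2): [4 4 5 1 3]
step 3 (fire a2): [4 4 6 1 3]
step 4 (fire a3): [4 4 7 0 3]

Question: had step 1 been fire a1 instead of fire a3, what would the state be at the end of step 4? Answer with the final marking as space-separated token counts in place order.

4 7 6 1 3

(re-executing from step 1 with the substitution; state before step 1: [4 4 3 2 3])
step 1 (fire a1): [4 7 3 2 3]
step 2 (fire a2): [4 7 4 2 3]
step 3 (fire a2): [4 7 5 2 3]
step 4 (fire a3): [4 7 6 1 3]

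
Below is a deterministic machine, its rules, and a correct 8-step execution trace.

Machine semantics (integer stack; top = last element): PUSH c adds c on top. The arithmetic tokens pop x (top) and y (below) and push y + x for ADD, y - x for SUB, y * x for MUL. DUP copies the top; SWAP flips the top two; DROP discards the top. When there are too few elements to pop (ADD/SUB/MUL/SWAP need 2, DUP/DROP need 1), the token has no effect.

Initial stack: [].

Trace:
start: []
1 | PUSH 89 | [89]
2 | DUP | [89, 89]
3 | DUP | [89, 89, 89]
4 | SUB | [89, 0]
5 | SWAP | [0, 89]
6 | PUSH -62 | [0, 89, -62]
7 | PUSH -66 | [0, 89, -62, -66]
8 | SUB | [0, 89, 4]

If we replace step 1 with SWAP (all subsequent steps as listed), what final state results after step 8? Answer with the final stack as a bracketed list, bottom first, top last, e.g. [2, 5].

[4]

(re-executing from step 1 with the substitution; state before step 1: [])
1 | SWAP | []
2 | DUP | []
3 | DUP | []
4 | SUB | []
5 | SWAP | []
6 | PUSH -62 | [-62]
7 | PUSH -66 | [-62, -66]
8 | SUB | [4]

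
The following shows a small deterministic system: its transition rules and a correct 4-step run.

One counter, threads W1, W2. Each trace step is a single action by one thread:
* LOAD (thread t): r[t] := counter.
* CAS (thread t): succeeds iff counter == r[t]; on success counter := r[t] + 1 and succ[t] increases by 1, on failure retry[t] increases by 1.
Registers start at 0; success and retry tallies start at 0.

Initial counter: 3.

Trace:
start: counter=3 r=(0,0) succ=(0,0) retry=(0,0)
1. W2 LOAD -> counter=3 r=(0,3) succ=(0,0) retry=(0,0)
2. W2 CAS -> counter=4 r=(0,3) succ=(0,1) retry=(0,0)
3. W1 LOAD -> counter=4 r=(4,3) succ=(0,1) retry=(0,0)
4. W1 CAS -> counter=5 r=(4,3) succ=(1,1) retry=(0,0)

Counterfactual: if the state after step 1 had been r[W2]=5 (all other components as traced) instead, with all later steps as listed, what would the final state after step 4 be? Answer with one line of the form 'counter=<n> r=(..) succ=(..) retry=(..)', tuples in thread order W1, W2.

counter=4 r=(3,5) succ=(1,0) retry=(0,1)

state after step 1 := counter=3 r=(0,5) succ=(0,0) retry=(0,0)
2. W2 CAS -> counter=3 r=(0,5) succ=(0,0) retry=(0,1)
3. W1 LOAD -> counter=3 r=(3,5) succ=(0,0) retry=(0,1)
4. W1 CAS -> counter=4 r=(3,5) succ=(1,0) retry=(0,1)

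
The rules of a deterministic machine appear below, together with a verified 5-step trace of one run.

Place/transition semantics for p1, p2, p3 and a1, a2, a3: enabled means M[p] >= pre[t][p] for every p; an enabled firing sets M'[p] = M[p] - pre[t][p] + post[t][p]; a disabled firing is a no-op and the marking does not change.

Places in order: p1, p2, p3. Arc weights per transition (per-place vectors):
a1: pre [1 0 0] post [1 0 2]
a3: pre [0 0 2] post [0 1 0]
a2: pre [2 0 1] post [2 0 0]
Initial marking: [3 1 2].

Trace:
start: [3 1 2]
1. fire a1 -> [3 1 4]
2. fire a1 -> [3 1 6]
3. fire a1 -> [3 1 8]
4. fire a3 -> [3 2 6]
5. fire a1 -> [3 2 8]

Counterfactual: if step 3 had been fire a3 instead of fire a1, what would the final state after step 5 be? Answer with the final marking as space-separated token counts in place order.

(re-executing from step 3 with the substitution; state before step 3: [3 1 6])
3. fire a3 -> [3 2 4]
4. fire a3 -> [3 3 2]
5. fire a1 -> [3 3 4]

3 3 4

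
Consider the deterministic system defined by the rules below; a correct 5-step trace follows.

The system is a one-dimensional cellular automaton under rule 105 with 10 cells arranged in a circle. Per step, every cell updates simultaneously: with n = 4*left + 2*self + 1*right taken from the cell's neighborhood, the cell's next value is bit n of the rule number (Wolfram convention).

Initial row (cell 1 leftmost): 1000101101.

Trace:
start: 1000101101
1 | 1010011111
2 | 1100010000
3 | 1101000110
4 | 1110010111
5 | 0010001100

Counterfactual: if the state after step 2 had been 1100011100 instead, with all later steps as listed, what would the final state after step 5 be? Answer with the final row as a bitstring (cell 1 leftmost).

state after step 2 := 1100011100
3 | 1101010100
4 | 1110101000
5 | 1011010010

1011010010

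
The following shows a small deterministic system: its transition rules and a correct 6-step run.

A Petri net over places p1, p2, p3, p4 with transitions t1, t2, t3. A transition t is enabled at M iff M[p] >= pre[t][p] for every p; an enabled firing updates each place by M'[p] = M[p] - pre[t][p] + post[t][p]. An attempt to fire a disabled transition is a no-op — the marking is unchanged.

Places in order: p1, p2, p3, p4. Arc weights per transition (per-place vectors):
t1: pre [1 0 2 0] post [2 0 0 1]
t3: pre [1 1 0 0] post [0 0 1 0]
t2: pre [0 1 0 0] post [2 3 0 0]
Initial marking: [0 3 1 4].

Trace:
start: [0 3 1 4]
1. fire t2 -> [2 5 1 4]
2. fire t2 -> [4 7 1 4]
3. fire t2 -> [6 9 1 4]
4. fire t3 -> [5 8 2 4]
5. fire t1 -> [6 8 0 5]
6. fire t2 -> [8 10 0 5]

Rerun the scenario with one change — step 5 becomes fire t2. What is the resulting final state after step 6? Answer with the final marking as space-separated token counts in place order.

9 12 2 4

(re-executing from step 5 with the substitution; state before step 5: [5 8 2 4])
5. fire t2 -> [7 10 2 4]
6. fire t2 -> [9 12 2 4]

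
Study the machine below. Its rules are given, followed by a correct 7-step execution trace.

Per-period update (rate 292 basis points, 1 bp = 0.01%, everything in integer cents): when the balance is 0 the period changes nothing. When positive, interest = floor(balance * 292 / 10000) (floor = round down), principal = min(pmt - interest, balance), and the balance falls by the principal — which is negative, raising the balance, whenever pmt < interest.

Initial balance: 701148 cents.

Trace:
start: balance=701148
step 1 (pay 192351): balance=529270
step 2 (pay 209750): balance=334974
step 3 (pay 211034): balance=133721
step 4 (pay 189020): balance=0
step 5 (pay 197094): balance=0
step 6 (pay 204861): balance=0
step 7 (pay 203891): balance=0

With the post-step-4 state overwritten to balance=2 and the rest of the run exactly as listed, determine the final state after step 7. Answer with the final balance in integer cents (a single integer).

0

state after step 4 := balance=2
step 5 (pay 197094): balance=0
step 6 (pay 204861): balance=0
step 7 (pay 203891): balance=0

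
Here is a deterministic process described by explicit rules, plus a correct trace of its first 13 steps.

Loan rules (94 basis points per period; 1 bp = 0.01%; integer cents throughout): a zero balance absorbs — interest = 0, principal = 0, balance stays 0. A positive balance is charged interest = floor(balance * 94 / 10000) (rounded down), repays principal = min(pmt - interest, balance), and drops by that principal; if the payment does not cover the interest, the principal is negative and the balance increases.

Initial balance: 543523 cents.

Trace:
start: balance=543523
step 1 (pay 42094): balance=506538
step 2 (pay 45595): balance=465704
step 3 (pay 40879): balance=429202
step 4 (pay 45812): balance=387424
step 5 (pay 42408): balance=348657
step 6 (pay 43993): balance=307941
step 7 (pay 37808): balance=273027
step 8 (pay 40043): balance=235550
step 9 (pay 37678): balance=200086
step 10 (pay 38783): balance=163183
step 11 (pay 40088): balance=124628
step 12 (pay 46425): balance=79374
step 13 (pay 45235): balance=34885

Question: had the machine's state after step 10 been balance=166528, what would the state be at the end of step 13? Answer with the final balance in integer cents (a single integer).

state after step 10 := balance=166528
step 11 (pay 40088): balance=128005
step 12 (pay 46425): balance=82783
step 13 (pay 45235): balance=38326

38326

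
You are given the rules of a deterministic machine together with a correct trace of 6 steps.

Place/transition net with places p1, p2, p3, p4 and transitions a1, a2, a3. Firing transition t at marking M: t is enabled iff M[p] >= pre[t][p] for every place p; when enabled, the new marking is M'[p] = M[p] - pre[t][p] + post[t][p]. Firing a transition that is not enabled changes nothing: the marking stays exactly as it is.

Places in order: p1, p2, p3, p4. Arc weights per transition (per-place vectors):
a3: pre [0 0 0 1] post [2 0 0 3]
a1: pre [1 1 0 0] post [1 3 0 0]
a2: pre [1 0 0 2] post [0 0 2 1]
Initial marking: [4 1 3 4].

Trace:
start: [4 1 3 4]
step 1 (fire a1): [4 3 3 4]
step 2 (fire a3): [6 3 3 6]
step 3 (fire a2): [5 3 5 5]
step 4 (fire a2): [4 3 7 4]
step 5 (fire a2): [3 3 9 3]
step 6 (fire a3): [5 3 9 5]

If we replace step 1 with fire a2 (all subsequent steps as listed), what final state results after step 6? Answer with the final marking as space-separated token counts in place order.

4 1 11 4

(re-executing from step 1 with the substitution; state before step 1: [4 1 3 4])
step 1 (fire a2): [3 1 5 3]
step 2 (fire a3): [5 1 5 5]
step 3 (fire a2): [4 1 7 4]
step 4 (fire a2): [3 1 9 3]
step 5 (fire a2): [2 1 11 2]
step 6 (fire a3): [4 1 11 4]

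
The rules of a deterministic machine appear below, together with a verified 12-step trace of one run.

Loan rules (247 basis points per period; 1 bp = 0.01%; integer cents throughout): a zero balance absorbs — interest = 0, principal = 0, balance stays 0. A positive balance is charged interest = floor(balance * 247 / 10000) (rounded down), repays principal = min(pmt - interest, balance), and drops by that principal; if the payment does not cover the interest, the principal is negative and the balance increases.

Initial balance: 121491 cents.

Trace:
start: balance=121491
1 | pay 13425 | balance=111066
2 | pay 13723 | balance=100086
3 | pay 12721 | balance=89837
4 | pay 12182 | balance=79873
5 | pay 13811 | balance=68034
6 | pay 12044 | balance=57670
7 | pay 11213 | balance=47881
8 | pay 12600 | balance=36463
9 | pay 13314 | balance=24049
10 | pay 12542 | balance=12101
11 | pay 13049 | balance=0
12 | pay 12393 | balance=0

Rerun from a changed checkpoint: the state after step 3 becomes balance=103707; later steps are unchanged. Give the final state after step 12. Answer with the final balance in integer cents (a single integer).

state after step 3 := balance=103707
4 | pay 12182 | balance=94086
5 | pay 13811 | balance=82598
6 | pay 12044 | balance=72594
7 | pay 11213 | balance=63174
8 | pay 12600 | balance=52134
9 | pay 13314 | balance=40107
10 | pay 12542 | balance=28555
11 | pay 13049 | balance=16211
12 | pay 12393 | balance=4218

4218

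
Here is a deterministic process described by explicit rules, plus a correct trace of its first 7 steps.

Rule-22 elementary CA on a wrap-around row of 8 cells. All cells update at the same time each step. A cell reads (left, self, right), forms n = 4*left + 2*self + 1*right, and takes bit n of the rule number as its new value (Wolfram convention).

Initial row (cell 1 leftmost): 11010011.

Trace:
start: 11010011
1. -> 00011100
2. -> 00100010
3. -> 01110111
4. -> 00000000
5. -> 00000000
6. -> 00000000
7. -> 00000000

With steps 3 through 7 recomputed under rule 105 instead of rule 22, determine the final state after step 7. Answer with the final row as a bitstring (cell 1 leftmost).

10001000

(re-executing steps 3..7 under rule 105; state before step 3: 00100010)
3. -> 10001000
4. -> 00100010
5. -> 10001000
6. -> 00100010
7. -> 10001000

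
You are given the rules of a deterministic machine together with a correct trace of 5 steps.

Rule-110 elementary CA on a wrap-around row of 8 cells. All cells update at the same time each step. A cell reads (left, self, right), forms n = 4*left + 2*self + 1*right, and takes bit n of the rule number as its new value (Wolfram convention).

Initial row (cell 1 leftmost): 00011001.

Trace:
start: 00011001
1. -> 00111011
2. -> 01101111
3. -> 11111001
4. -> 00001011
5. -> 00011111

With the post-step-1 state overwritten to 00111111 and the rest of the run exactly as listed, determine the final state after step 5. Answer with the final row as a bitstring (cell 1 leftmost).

state after step 1 := 00111111
2. -> 01100001
3. -> 11100011
4. -> 00100110
5. -> 01101110

01101110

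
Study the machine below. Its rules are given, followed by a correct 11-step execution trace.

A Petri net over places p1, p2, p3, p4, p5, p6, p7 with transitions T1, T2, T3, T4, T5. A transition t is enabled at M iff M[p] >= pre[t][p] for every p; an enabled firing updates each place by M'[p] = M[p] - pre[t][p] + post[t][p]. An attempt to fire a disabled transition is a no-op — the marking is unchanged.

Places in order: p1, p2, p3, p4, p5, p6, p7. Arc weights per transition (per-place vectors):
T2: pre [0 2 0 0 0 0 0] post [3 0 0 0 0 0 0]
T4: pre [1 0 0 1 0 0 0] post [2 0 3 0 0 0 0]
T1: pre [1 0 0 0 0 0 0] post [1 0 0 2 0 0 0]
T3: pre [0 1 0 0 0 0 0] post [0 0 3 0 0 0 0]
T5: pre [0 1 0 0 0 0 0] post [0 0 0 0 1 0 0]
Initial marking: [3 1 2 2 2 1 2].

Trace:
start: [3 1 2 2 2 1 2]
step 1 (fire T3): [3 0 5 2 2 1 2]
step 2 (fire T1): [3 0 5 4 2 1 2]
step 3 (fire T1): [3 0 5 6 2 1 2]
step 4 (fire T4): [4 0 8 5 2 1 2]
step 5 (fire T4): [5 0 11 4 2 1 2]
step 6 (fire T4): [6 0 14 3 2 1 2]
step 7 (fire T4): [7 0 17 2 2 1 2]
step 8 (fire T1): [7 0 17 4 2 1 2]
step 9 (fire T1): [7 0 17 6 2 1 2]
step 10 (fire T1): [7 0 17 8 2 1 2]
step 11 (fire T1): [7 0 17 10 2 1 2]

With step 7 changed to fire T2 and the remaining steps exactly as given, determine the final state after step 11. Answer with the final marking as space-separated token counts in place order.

6 0 14 11 2 1 2

(re-executing from step 7 with the substitution; state before step 7: [6 0 14 3 2 1 2])
step 7 (fire T2): [6 0 14 3 2 1 2]
step 8 (fire T1): [6 0 14 5 2 1 2]
step 9 (fire T1): [6 0 14 7 2 1 2]
step 10 (fire T1): [6 0 14 9 2 1 2]
step 11 (fire T1): [6 0 14 11 2 1 2]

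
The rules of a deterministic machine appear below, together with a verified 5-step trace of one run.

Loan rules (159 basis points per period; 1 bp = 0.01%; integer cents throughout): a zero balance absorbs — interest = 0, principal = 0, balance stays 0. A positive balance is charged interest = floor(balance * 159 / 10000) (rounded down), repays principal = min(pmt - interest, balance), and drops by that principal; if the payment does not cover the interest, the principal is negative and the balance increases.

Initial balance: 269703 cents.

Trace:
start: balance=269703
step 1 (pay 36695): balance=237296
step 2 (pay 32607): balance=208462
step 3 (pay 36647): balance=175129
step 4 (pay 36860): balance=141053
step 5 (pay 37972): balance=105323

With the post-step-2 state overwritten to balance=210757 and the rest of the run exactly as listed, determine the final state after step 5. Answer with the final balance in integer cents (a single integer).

107730

state after step 2 := balance=210757
step 3 (pay 36647): balance=177461
step 4 (pay 36860): balance=143422
step 5 (pay 37972): balance=107730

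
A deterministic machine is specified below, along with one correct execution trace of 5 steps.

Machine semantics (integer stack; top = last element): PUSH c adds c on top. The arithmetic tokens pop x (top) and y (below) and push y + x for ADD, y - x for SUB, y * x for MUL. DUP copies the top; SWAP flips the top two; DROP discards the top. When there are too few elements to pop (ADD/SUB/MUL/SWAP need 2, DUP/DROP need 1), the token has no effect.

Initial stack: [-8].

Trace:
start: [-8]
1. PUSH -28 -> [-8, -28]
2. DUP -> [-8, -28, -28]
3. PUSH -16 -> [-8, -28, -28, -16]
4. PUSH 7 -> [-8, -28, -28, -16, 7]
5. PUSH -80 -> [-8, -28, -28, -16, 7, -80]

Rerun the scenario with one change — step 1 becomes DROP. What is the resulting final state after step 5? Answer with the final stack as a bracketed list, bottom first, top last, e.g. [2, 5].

[-16, 7, -80]

(re-executing from step 1 with the substitution; state before step 1: [-8])
1. DROP -> []
2. DUP -> []
3. PUSH -16 -> [-16]
4. PUSH 7 -> [-16, 7]
5. PUSH -80 -> [-16, 7, -80]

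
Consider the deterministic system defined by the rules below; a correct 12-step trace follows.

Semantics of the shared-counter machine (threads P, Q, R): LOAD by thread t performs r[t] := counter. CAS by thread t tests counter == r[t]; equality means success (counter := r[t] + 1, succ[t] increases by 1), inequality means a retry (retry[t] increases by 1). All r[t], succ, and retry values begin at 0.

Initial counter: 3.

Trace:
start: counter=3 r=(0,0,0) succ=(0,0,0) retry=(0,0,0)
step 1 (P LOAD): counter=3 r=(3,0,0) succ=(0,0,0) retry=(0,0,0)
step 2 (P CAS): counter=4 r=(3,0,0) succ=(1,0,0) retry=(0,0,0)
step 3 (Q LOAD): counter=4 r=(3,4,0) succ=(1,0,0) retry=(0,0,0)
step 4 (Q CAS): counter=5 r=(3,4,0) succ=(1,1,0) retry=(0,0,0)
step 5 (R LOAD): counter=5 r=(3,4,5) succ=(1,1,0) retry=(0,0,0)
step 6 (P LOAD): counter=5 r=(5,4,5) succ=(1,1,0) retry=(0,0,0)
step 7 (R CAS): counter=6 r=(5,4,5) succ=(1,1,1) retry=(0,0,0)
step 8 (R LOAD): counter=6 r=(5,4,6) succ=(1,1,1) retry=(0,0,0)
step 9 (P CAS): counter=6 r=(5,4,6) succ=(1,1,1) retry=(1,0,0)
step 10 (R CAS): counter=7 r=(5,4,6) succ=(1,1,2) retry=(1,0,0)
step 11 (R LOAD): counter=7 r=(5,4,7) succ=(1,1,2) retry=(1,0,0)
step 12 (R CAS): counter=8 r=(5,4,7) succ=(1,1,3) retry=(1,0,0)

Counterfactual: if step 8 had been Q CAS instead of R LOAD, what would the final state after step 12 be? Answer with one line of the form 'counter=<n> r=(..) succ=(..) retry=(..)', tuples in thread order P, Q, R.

counter=7 r=(5,4,6) succ=(1,1,2) retry=(1,1,1)

(re-executing from step 8 with the substitution; state before step 8: counter=6 r=(5,4,5) succ=(1,1,1) retry=(0,0,0))
step 8 (Q CAS): counter=6 r=(5,4,5) succ=(1,1,1) retry=(0,1,0)
step 9 (P CAS): counter=6 r=(5,4,5) succ=(1,1,1) retry=(1,1,0)
step 10 (R CAS): counter=6 r=(5,4,5) succ=(1,1,1) retry=(1,1,1)
step 11 (R LOAD): counter=6 r=(5,4,6) succ=(1,1,1) retry=(1,1,1)
step 12 (R CAS): counter=7 r=(5,4,6) succ=(1,1,2) retry=(1,1,1)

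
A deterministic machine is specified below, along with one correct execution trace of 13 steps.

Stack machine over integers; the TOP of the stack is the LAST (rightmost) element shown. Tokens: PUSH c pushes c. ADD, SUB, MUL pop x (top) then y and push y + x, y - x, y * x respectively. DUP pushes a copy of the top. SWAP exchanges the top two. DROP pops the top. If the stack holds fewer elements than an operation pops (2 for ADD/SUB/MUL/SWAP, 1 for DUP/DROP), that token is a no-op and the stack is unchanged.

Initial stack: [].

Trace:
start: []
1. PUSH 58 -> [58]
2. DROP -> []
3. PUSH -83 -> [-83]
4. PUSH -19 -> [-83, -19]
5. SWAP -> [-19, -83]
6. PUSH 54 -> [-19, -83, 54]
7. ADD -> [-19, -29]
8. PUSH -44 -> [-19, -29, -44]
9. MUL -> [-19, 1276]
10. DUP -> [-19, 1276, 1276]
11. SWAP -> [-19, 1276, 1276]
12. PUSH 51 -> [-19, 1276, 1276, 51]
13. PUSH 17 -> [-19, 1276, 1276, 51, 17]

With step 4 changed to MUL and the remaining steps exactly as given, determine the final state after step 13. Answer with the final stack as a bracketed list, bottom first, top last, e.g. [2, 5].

(re-executing from step 4 with the substitution; state before step 4: [-83])
4. MUL -> [-83]
5. SWAP -> [-83]
6. PUSH 54 -> [-83, 54]
7. ADD -> [-29]
8. PUSH -44 -> [-29, -44]
9. MUL -> [1276]
10. DUP -> [1276, 1276]
11. SWAP -> [1276, 1276]
12. PUSH 51 -> [1276, 1276, 51]
13. PUSH 17 -> [1276, 1276, 51, 17]

[1276, 1276, 51, 17]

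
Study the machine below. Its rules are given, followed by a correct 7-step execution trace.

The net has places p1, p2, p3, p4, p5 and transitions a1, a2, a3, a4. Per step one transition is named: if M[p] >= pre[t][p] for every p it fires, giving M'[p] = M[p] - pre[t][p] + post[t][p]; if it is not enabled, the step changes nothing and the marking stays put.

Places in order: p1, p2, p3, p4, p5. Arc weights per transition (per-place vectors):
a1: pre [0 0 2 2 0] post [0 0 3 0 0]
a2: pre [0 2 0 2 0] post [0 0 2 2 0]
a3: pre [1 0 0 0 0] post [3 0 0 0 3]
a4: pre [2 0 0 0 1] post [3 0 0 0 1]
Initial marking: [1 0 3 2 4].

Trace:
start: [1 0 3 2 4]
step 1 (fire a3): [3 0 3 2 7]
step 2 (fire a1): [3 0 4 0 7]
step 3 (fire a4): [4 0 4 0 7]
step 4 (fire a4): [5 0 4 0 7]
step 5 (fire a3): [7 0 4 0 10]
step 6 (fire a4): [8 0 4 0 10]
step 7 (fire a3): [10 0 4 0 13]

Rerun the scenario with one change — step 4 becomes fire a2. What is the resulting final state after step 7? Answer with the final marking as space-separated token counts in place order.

(re-executing from step 4 with the substitution; state before step 4: [4 0 4 0 7])
step 4 (fire a2): [4 0 4 0 7]
step 5 (fire a3): [6 0 4 0 10]
step 6 (fire a4): [7 0 4 0 10]
step 7 (fire a3): [9 0 4 0 13]

9 0 4 0 13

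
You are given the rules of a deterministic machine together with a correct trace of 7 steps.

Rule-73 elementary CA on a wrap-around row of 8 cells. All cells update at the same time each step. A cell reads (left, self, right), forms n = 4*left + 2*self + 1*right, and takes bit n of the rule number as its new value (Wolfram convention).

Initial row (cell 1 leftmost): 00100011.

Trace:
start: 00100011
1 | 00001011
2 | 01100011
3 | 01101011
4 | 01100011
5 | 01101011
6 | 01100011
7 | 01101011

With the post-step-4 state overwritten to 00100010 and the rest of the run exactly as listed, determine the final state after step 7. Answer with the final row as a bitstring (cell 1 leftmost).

state after step 4 := 00100010
5 | 10001000
6 | 00100010
7 | 10001000

10001000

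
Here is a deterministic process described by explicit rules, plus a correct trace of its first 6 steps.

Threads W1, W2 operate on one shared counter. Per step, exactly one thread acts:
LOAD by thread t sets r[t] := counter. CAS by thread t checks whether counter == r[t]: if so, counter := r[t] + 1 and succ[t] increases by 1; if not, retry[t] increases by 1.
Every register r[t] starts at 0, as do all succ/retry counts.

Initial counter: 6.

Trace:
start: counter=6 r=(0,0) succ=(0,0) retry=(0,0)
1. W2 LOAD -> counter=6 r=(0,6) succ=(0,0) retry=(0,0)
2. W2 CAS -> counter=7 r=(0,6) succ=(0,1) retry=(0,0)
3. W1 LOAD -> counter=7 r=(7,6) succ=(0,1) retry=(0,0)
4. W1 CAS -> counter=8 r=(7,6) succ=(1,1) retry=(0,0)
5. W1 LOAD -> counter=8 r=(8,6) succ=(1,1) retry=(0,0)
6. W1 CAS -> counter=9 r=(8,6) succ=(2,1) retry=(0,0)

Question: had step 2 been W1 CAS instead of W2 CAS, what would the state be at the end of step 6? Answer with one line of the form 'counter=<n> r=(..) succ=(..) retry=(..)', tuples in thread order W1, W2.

(re-executing from step 2 with the substitution; state before step 2: counter=6 r=(0,6) succ=(0,0) retry=(0,0))
2. W1 CAS -> counter=6 r=(0,6) succ=(0,0) retry=(1,0)
3. W1 LOAD -> counter=6 r=(6,6) succ=(0,0) retry=(1,0)
4. W1 CAS -> counter=7 r=(6,6) succ=(1,0) retry=(1,0)
5. W1 LOAD -> counter=7 r=(7,6) succ=(1,0) retry=(1,0)
6. W1 CAS -> counter=8 r=(7,6) succ=(2,0) retry=(1,0)

counter=8 r=(7,6) succ=(2,0) retry=(1,0)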